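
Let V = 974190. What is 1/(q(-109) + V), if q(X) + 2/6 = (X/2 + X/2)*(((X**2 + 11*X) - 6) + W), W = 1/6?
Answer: -2/379025 ≈ -5.2767e-6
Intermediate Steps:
W = 1/6 ≈ 0.16667
q(X) = -1/3 + X*(-35/6 + X**2 + 11*X) (q(X) = -1/3 + (X/2 + X/2)*(((X**2 + 11*X) - 6) + 1/6) = -1/3 + (X*(1/2) + X*(1/2))*((-6 + X**2 + 11*X) + 1/6) = -1/3 + (X/2 + X/2)*(-35/6 + X**2 + 11*X) = -1/3 + X*(-35/6 + X**2 + 11*X))
1/(q(-109) + V) = 1/((-1/3 + (-109)**3 + 11*(-109)**2 - 35/6*(-109)) + 974190) = 1/((-1/3 - 1295029 + 11*11881 + 3815/6) + 974190) = 1/((-1/3 - 1295029 + 130691 + 3815/6) + 974190) = 1/(-2327405/2 + 974190) = 1/(-379025/2) = -2/379025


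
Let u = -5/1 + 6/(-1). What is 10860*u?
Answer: -119460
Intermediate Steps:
u = -11 (u = -5*1 + 6*(-1) = -5 - 6 = -11)
10860*u = 10860*(-11) = -119460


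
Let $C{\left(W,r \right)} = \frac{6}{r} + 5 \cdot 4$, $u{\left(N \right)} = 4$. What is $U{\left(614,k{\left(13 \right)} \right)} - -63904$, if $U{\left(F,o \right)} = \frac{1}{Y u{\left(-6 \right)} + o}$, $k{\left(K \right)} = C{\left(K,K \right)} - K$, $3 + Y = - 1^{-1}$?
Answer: $\frac{7093331}{111} \approx 63904.0$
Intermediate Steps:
$C{\left(W,r \right)} = 20 + \frac{6}{r}$ ($C{\left(W,r \right)} = \frac{6}{r} + 20 = 20 + \frac{6}{r}$)
$Y = -4$ ($Y = -3 - 1^{-1} = -3 - 1 = -4$)
$k{\left(K \right)} = 20 - K + \frac{6}{K}$ ($k{\left(K \right)} = \left(20 + \frac{6}{K}\right) - K = 20 - K + \frac{6}{K}$)
$U{\left(F,o \right)} = \frac{1}{-16 + o}$ ($U{\left(F,o \right)} = \frac{1}{\left(-4\right) 4 + o} = \frac{1}{-16 + o}$)
$U{\left(614,k{\left(13 \right)} \right)} - -63904 = \frac{1}{-16 + \left(20 - 13 + \frac{6}{13}\right)} - -63904 = \frac{1}{-16 + \left(20 - 13 + 6 \cdot \frac{1}{13}\right)} + 63904 = \frac{1}{-16 + \left(20 - 13 + \frac{6}{13}\right)} + 63904 = \frac{1}{-16 + \frac{97}{13}} + 63904 = \frac{1}{- \frac{111}{13}} + 63904 = - \frac{13}{111} + 63904 = \frac{7093331}{111}$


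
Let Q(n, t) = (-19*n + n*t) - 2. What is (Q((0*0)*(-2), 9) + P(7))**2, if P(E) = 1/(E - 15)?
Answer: 289/64 ≈ 4.5156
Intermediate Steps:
Q(n, t) = -2 - 19*n + n*t
P(E) = 1/(-15 + E)
(Q((0*0)*(-2), 9) + P(7))**2 = ((-2 - 19*0*0*(-2) + ((0*0)*(-2))*9) + 1/(-15 + 7))**2 = ((-2 - 0*(-2) + (0*(-2))*9) + 1/(-8))**2 = ((-2 - 19*0 + 0*9) - 1/8)**2 = ((-2 + 0 + 0) - 1/8)**2 = (-2 - 1/8)**2 = (-17/8)**2 = 289/64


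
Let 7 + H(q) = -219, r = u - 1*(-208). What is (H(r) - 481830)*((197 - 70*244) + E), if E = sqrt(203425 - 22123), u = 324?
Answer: 8138551448 - 482056*sqrt(181302) ≈ 7.9333e+9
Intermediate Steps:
r = 532 (r = 324 - 1*(-208) = 324 + 208 = 532)
H(q) = -226 (H(q) = -7 - 219 = -226)
E = sqrt(181302) ≈ 425.80
(H(r) - 481830)*((197 - 70*244) + E) = (-226 - 481830)*((197 - 70*244) + sqrt(181302)) = -482056*((197 - 17080) + sqrt(181302)) = -482056*(-16883 + sqrt(181302)) = 8138551448 - 482056*sqrt(181302)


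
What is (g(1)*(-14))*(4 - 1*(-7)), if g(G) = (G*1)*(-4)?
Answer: 616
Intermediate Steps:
g(G) = -4*G (g(G) = G*(-4) = -4*G)
(g(1)*(-14))*(4 - 1*(-7)) = (-4*1*(-14))*(4 - 1*(-7)) = (-4*(-14))*(4 + 7) = 56*11 = 616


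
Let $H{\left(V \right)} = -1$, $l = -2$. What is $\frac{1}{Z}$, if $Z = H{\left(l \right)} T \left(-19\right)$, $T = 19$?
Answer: $\frac{1}{361} \approx 0.0027701$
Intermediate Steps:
$Z = 361$ ($Z = \left(-1\right) 19 \left(-19\right) = \left(-19\right) \left(-19\right) = 361$)
$\frac{1}{Z} = \frac{1}{361}$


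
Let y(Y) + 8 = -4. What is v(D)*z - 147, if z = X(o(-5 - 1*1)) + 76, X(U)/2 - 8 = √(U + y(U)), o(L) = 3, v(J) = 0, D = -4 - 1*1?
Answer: -147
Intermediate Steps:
D = -5 (D = -4 - 1 = -5)
y(Y) = -12 (y(Y) = -8 - 4 = -12)
X(U) = 16 + 2*√(-12 + U) (X(U) = 16 + 2*√(U - 12) = 16 + 2*√(-12 + U))
z = 92 + 6*I (z = (16 + 2*√(-12 + 3)) + 76 = (16 + 2*√(-9)) + 76 = (16 + 2*(3*I)) + 76 = (16 + 6*I) + 76 = 92 + 6*I ≈ 92.0 + 6.0*I)
v(D)*z - 147 = 0*(92 + 6*I) - 147 = 0 - 147 = -147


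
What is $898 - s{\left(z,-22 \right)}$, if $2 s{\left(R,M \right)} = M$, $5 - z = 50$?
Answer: $909$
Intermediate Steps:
$z = -45$ ($z = 5 - 50 = -45$)
$s{\left(R,M \right)} = \frac{M}{2}$
$898 - s{\left(z,-22 \right)} = 898 - \frac{1}{2} \left(-22\right) = 898 - -11 = 898 + 11 = 909$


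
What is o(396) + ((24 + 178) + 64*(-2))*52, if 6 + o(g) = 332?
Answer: 4174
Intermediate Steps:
o(g) = 326 (o(g) = -6 + 332 = 326)
o(396) + ((24 + 178) + 64*(-2))*52 = 326 + ((24 + 178) + 64*(-2))*52 = 326 + (202 - 128)*52 = 326 + 74*52 = 326 + 3848 = 4174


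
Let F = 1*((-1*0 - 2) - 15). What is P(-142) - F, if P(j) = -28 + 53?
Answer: 42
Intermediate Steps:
P(j) = 25
F = -17 (F = 1*((0 - 2) - 15) = 1*(-2 - 15) = 1*(-17) = -17)
P(-142) - F = 25 - 1*(-17) = 25 + 17 = 42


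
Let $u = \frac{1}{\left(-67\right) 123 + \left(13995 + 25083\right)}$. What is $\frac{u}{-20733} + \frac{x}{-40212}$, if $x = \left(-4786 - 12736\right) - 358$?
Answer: $\frac{317540614313}{714146712957} \approx 0.44464$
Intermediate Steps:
$x = -17880$ ($x = -17522 - 358 = -17880$)
$u = \frac{1}{30837}$ ($u = \frac{1}{-8241 + 39078} = \frac{1}{30837} \approx 3.2429 \cdot 10^{-5}$)
$\frac{u}{-20733} + \frac{x}{-40212} = \frac{1}{30837 \left(-20733\right)} - \frac{17880}{-40212} = \frac{1}{30837} \left(- \frac{1}{20733}\right) - - \frac{1490}{3351} = - \frac{1}{639343521} + \frac{1490}{3351} = \frac{317540614313}{714146712957}$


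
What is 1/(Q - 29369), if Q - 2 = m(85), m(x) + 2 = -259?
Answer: -1/29628 ≈ -3.3752e-5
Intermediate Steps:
m(x) = -261 (m(x) = -2 - 259 = -261)
Q = -259 (Q = 2 - 261 = -259)
1/(Q - 29369) = 1/(-259 - 29369) = 1/(-29628) = -1/29628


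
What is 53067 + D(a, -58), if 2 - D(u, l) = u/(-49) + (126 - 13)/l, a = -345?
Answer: 150807625/2842 ≈ 53064.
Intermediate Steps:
D(u, l) = 2 - 113/l + u/49 (D(u, l) = 2 - (u/(-49) + (126 - 13)/l) = 2 - (u*(-1/49) + 113/l) = 2 - (-u/49 + 113/l) = 2 - (113/l - u/49) = 2 + (-113/l + u/49) = 2 - 113/l + u/49)
53067 + D(a, -58) = 53067 + (2 - 113/(-58) + (1/49)*(-345)) = 53067 + (2 - 113*(-1/58) - 345/49) = 53067 + (2 + 113/58 - 345/49) = 53067 - 8789/2842 = 150807625/2842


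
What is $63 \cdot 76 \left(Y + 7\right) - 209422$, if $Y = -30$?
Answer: $-319546$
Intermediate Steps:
$63 \cdot 76 \left(Y + 7\right) - 209422 = 63 \cdot 76 \left(-30 + 7\right) - 209422 = 4788 \left(-23\right) - 209422 = -110124 - 209422 = -319546$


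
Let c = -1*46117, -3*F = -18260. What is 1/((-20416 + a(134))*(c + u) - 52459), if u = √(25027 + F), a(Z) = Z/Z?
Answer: 941426096/886270126917716641 + 6805*√280023/886270126917716641 ≈ 1.0663e-9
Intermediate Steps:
F = 18260/3 (F = -⅓*(-18260) = 18260/3 ≈ 6086.7)
a(Z) = 1
u = √280023/3 (u = √(25027 + 18260/3) = √(93341/3) = √280023/3 ≈ 176.39)
c = -46117
1/((-20416 + a(134))*(c + u) - 52459) = 1/((-20416 + 1)*(-46117 + √280023/3) - 52459) = 1/(-20415*(-46117 + √280023/3) - 52459) = 1/((941478555 - 6805*√280023) - 52459) = 1/(941426096 - 6805*√280023)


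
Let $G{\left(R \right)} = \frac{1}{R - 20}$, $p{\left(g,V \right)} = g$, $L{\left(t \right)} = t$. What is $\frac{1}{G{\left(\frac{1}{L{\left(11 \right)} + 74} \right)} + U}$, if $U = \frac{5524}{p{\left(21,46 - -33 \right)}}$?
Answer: $\frac{35679}{9383491} \approx 0.0038023$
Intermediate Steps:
$G{\left(R \right)} = \frac{1}{-20 + R}$
$U = \frac{5524}{21} \approx 263.05$
$\frac{1}{G{\left(\frac{1}{L{\left(11 \right)} + 74} \right)} + U} = \frac{1}{\frac{1}{-20 + \frac{1}{11 + 74}} + \frac{5524}{21}} = \frac{1}{\frac{1}{-20 + \frac{1}{85}} + \frac{5524}{21}} = \frac{1}{\frac{1}{- \frac{1699}{85}} + \frac{5524}{21}} = \frac{1}{- \frac{85}{1699} + \frac{5524}{21}} = \frac{1}{\frac{9383491}{35679}} = \frac{35679}{9383491}$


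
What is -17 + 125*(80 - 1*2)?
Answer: 9733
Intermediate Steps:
-17 + 125*(80 - 1*2) = -17 + 125*(80 - 2) = -17 + 125*78 = -17 + 9750 = 9733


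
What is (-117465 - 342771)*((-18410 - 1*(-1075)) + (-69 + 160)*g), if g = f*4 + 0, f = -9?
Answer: 9485924196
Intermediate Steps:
g = -36 (g = -9*4 + 0 = -36 + 0 = -36)
(-117465 - 342771)*((-18410 - 1*(-1075)) + (-69 + 160)*g) = (-117465 - 342771)*((-18410 - 1*(-1075)) + (-69 + 160)*(-36)) = -460236*((-18410 + 1075) + 91*(-36)) = -460236*(-17335 - 3276) = -460236*(-20611) = 9485924196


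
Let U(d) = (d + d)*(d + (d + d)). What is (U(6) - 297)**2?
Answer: 6561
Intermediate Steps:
U(d) = 6*d**2 (U(d) = (2*d)*(d + 2*d) = (2*d)*(3*d) = 6*d**2)
(U(6) - 297)**2 = (6*6**2 - 297)**2 = (6*36 - 297)**2 = (216 - 297)**2 = (-81)**2 = 6561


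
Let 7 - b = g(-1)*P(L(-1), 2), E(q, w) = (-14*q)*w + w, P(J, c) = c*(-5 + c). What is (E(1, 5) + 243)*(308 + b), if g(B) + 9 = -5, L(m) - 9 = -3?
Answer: 41118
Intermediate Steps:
L(m) = 6 (L(m) = 9 - 3 = 6)
g(B) = -14 (g(B) = -9 - 5 = -14)
E(q, w) = w - 14*q*w (E(q, w) = -14*q*w + w = w - 14*q*w)
b = -77 (b = 7 - (-14)*2*(-5 + 2) = 7 - (-14)*2*(-3) = 7 - (-14)*(-6) = 7 - 1*84 = 7 - 84 = -77)
(E(1, 5) + 243)*(308 + b) = (5*(1 - 14*1) + 243)*(308 - 77) = (5*(1 - 14) + 243)*231 = (5*(-13) + 243)*231 = (-65 + 243)*231 = 178*231 = 41118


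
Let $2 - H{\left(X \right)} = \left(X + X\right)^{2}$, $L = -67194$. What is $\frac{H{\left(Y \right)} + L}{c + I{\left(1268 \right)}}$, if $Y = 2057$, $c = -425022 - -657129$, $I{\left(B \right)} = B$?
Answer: $- \frac{16992188}{233375} \approx -72.811$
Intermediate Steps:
$c = 232107$ ($c = -425022 + 657129 = 232107$)
$H{\left(X \right)} = 2 - 4 X^{2}$ ($H{\left(X \right)} = 2 - \left(X + X\right)^{2} = 2 - \left(2 X\right)^{2} = 2 - 4 X^{2}$)
$\frac{H{\left(Y \right)} + L}{c + I{\left(1268 \right)}} = \frac{\left(2 - 4 \cdot 2057^{2}\right) - 67194}{232107 + 1268} = \frac{\left(2 - 16924996\right) - 67194}{233375} = \left(\left(2 - 16924996\right) - 67194\right) \frac{1}{233375} = \left(-16924994 - 67194\right) \frac{1}{233375} = \left(-16992188\right) \frac{1}{233375} = - \frac{16992188}{233375}$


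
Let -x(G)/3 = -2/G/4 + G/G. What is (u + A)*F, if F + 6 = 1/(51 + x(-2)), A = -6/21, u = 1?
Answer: -5650/1323 ≈ -4.2706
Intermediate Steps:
A = -2/7 (A = -6*1/21 = -2/7 ≈ -0.28571)
x(G) = -3 + 3/(2*G) (x(G) = -3*(-2/G/4 + G/G) = -3*(-2/G*(1/4) + 1) = -3*(-1/(2*G) + 1) = -3*(1 - 1/(2*G)) = -3 + 3/(2*G))
F = -1130/189 (F = -6 + 1/(51 + (-3 + (3/2)/(-2))) = -6 + 1/(51 + (-3 + (3/2)*(-1/2))) = -6 + 1/(51 + (-3 - 3/4)) = -6 + 1/(51 - 15/4) = -6 + 1/(189/4) = -6 + 4/189 = -1130/189 ≈ -5.9788)
(u + A)*F = (1 - 2/7)*(-1130/189) = (5/7)*(-1130/189) = -5650/1323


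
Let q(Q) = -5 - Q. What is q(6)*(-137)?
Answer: 1507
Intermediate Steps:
q(6)*(-137) = (-5 - 1*6)*(-137) = (-5 - 6)*(-137) = -11*(-137) = 1507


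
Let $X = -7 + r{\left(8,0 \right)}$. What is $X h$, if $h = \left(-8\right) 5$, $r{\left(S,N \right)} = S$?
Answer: $-40$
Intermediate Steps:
$h = -40$
$X = 1$ ($X = -7 + 8 = 1$)
$X h = 1 \left(-40\right) = -40$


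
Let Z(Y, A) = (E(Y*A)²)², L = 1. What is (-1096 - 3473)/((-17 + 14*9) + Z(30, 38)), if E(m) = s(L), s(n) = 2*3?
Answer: -4569/1405 ≈ -3.2520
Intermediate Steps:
s(n) = 6
E(m) = 6
Z(Y, A) = 1296 (Z(Y, A) = (6²)² = 36² = 1296)
(-1096 - 3473)/((-17 + 14*9) + Z(30, 38)) = (-1096 - 3473)/((-17 + 14*9) + 1296) = -4569/((-17 + 126) + 1296) = -4569/(109 + 1296) = -4569/1405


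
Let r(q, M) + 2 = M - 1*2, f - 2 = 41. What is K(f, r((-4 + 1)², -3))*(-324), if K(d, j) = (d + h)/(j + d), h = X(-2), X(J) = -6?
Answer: -333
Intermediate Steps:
f = 43 (f = 2 + 41 = 43)
h = -6
r(q, M) = -4 + M (r(q, M) = -2 + (M - 1*2) = -2 + (M - 2) = -2 + (-2 + M) = -4 + M)
K(d, j) = (-6 + d)/(d + j) (K(d, j) = (d - 6)/(j + d) = (-6 + d)/(d + j))
K(f, r((-4 + 1)², -3))*(-324) = ((-6 + 43)/(43 + (-4 - 3)))*(-324) = (37/(43 - 7))*(-324) = (37/36)*(-324) = -333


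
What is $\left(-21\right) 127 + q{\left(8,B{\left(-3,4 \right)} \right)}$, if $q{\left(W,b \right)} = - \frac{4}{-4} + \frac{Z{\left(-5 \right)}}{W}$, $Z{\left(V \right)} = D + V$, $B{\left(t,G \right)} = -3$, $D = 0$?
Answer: $- \frac{21333}{8} \approx -2666.6$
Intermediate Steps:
$Z{\left(V \right)} = V$ ($Z{\left(V \right)} = 0 + V = V$)
$q{\left(W,b \right)} = 1 - \frac{5}{W}$ ($q{\left(W,b \right)} = - \frac{4}{-4} - \frac{5}{W} = \left(-4\right) \left(- \frac{1}{4}\right) - \frac{5}{W} = 1 - \frac{5}{W}$)
$\left(-21\right) 127 + q{\left(8,B{\left(-3,4 \right)} \right)} = \left(-21\right) 127 + \frac{-5 + 8}{8} = -2667 + \frac{1}{8} \cdot 3 = -2667 + \frac{3}{8} = - \frac{21333}{8}$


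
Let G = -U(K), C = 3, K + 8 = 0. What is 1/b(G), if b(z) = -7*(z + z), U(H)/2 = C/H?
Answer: -2/21 ≈ -0.095238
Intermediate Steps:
K = -8 (K = -8 + 0 = -8)
U(H) = 6/H (U(H) = 2*(3/H) = 6/H)
G = 3/4 (G = -6/(-8) = -6*(-1)/8 = -1*(-3/4) = 3/4 ≈ 0.75000)
b(z) = -14*z
1/b(G) = 1/(-14*3/4) = 1/(-21/2) = -2/21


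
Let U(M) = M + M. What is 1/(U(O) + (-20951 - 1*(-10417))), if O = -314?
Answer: -1/11162 ≈ -8.9590e-5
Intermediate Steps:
U(M) = 2*M
1/(U(O) + (-20951 - 1*(-10417))) = 1/(2*(-314) + (-20951 - 1*(-10417))) = 1/(-628 + (-20951 + 10417)) = 1/(-628 - 10534) = 1/(-11162) = -1/11162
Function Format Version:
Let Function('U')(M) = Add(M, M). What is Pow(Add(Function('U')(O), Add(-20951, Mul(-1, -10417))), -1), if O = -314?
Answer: Rational(-1, 11162) ≈ -8.9590e-5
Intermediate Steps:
Function('U')(M) = Mul(2, M)
Pow(Add(Function('U')(O), Add(-20951, Mul(-1, -10417))), -1) = Pow(Add(Mul(2, -314), Add(-20951, Mul(-1, -10417))), -1) = Pow(Add(-628, Add(-20951, 10417)), -1) = Pow(Add(-628, -10534), -1) = Pow(-11162, -1) = Rational(-1, 11162)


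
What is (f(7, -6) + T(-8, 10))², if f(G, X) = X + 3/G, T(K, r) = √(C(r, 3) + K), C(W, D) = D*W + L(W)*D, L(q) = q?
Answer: 4069/49 - 156*√13/7 ≈ 2.6885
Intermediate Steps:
C(W, D) = 2*D*W (C(W, D) = D*W + W*D = D*W + D*W = 2*D*W)
T(K, r) = √(K + 6*r) (T(K, r) = √(2*3*r + K) = √(6*r + K) = √(K + 6*r))
(f(7, -6) + T(-8, 10))² = ((-6 + 3/7) + √(-8 + 6*10))² = ((-6 + 3*(⅐)) + √(-8 + 60))² = ((-6 + 3/7) + √52)² = (-39/7 + 2*√13)²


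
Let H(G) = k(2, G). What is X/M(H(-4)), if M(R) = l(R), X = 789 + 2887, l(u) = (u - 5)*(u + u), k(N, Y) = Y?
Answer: 919/18 ≈ 51.056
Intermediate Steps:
H(G) = G
l(u) = 2*u*(-5 + u) (l(u) = (-5 + u)*(2*u) = 2*u*(-5 + u))
X = 3676
M(R) = 2*R*(-5 + R)
X/M(H(-4)) = 3676/((2*(-4)*(-5 - 4))) = 3676/((2*(-4)*(-9))) = 3676/72 = 3676*(1/72) = 919/18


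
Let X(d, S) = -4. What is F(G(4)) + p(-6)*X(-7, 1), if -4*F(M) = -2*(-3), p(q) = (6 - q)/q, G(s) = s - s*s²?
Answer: 13/2 ≈ 6.5000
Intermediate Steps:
G(s) = s - s³
p(q) = (6 - q)/q
F(M) = -3/2 (F(M) = -(-1)*(-3)/2 = -¼*6 = -3/2)
F(G(4)) + p(-6)*X(-7, 1) = -3/2 + ((6 - 1*(-6))/(-6))*(-4) = -3/2 - (6 + 6)/6*(-4) = -3/2 - ⅙*12*(-4) = -3/2 - 2*(-4) = -3/2 + 8 = 13/2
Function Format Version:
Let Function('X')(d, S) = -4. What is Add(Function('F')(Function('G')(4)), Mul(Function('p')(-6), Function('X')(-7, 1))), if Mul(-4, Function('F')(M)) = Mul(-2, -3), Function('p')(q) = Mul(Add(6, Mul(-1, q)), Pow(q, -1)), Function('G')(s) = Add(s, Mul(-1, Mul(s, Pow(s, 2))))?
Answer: Rational(13, 2) ≈ 6.5000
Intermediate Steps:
Function('G')(s) = Add(s, Mul(-1, Pow(s, 3)))
Function('p')(q) = Mul(Pow(q, -1), Add(6, Mul(-1, q)))
Function('F')(M) = Rational(-3, 2) (Function('F')(M) = Mul(Rational(-1, 4), Mul(-2, -3)) = Mul(Rational(-1, 4), 6) = Rational(-3, 2))
Add(Function('F')(Function('G')(4)), Mul(Function('p')(-6), Function('X')(-7, 1))) = Add(Rational(-3, 2), Mul(Mul(Pow(-6, -1), Add(6, Mul(-1, -6))), -4)) = Add(Rational(-3, 2), Mul(Mul(Rational(-1, 6), Add(6, 6)), -4)) = Add(Rational(-3, 2), Mul(Mul(Rational(-1, 6), 12), -4)) = Add(Rational(-3, 2), Mul(-2, -4)) = Add(Rational(-3, 2), 8) = Rational(13, 2)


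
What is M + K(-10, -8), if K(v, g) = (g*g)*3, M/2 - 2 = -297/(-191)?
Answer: 38030/191 ≈ 199.11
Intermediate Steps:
M = 1358/191 (M = 4 + 2*(-297/(-191)) = 4 + 2*(-297*(-1/191)) = 4 + 2*(297/191) = 4 + 594/191 = 1358/191 ≈ 7.1099)
K(v, g) = 3*g² (K(v, g) = g²*3 = 3*g²)
M + K(-10, -8) = 1358/191 + 3*(-8)² = 1358/191 + 3*64 = 1358/191 + 192 = 38030/191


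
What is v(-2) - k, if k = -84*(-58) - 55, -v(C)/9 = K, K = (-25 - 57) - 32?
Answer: -3791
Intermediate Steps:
K = -114 (K = -82 - 32 = -114)
v(C) = 1026 (v(C) = -9*(-114) = 1026)
k = 4817 (k = 4872 - 55 = 4817)
v(-2) - k = 1026 - 1*4817 = 1026 - 4817 = -3791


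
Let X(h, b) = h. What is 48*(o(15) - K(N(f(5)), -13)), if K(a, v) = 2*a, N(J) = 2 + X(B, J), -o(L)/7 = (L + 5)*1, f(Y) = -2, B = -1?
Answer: -6816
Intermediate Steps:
o(L) = -35 - 7*L (o(L) = -7*(L + 5) = -7*(5 + L) = -35 - 7*L)
N(J) = 1 (N(J) = 2 - 1 = 1)
48*(o(15) - K(N(f(5)), -13)) = 48*((-35 - 7*15) - 2) = 48*((-35 - 105) - 1*2) = 48*(-140 - 2) = 48*(-142) = -6816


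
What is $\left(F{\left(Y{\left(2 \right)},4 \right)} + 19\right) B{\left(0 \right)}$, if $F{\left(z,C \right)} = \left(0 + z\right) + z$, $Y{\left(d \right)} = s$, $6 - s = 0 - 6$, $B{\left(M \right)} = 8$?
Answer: $344$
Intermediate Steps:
$s = 12$ ($s = 6 - \left(0 - 6\right) = 6 - -6 = 6 + 6 = 12$)
$Y{\left(d \right)} = 12$
$F{\left(z,C \right)} = 2 z$ ($F{\left(z,C \right)} = z + z = 2 z$)
$\left(F{\left(Y{\left(2 \right)},4 \right)} + 19\right) B{\left(0 \right)} = \left(2 \cdot 12 + 19\right) 8 = \left(24 + 19\right) 8 = 43 \cdot 8 = 344$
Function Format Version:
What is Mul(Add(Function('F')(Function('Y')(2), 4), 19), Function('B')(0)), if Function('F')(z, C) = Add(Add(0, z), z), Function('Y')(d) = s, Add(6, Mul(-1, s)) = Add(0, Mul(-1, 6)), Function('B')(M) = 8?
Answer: 344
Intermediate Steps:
s = 12 (s = Add(6, Mul(-1, Add(0, Mul(-1, 6)))) = Add(6, Mul(-1, Add(0, -6))) = Add(6, Mul(-1, -6)) = Add(6, 6) = 12)
Function('Y')(d) = 12
Function('F')(z, C) = Mul(2, z) (Function('F')(z, C) = Add(z, z) = Mul(2, z))
Mul(Add(Function('F')(Function('Y')(2), 4), 19), Function('B')(0)) = Mul(Add(Mul(2, 12), 19), 8) = Mul(Add(24, 19), 8) = Mul(43, 8) = 344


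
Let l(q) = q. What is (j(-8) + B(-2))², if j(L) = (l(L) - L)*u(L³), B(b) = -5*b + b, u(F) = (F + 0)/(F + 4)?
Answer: 64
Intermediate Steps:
u(F) = F/(4 + F)
B(b) = -4*b
j(L) = 0 (j(L) = (L - L)*(L³/(4 + L³)) = 0*(L³/(4 + L³)) = 0)
(j(-8) + B(-2))² = (0 - 4*(-2))² = (0 + 8)² = 8² = 64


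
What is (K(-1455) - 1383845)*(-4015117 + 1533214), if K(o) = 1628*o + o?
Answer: 9317163138120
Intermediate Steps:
K(o) = 1629*o
(K(-1455) - 1383845)*(-4015117 + 1533214) = (1629*(-1455) - 1383845)*(-4015117 + 1533214) = (-2370195 - 1383845)*(-2481903) = -3754040*(-2481903) = 9317163138120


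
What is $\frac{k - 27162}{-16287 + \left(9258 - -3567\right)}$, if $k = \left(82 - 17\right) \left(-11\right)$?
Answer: $\frac{27877}{3462} \approx 8.0523$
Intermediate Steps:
$k = -715$ ($k = 65 \left(-11\right) = -715$)
$\frac{k - 27162}{-16287 + \left(9258 - -3567\right)} = \frac{-715 - 27162}{-16287 + \left(9258 - -3567\right)} = - \frac{27877}{-16287 + \left(9258 + 3567\right)} = - \frac{27877}{-16287 + 12825} = - \frac{27877}{-3462} = \left(-27877\right) \left(- \frac{1}{3462}\right) = \frac{27877}{3462}$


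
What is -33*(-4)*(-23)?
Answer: -3036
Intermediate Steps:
-33*(-4)*(-23) = 132*(-23) = -3036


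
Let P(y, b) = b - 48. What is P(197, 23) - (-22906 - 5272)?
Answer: 28153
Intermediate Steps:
P(y, b) = -48 + b
P(197, 23) - (-22906 - 5272) = (-48 + 23) - (-22906 - 5272) = -25 - 1*(-28178) = -25 + 28178 = 28153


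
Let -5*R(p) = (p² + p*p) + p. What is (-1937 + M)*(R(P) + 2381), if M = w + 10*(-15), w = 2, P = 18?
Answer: -4686663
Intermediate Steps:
R(p) = -2*p²/5 - p/5 (R(p) = -((p² + p*p) + p)/5 = -((p² + p²) + p)/5 = -(2*p² + p)/5 = -(p + 2*p²)/5 = -2*p²/5 - p/5)
M = -148 (M = 2 + 10*(-15) = 2 - 150 = -148)
(-1937 + M)*(R(P) + 2381) = (-1937 - 148)*(-⅕*18*(1 + 2*18) + 2381) = -2085*(-⅕*18*(1 + 36) + 2381) = -2085*(-⅕*18*37 + 2381) = -2085*(-666/5 + 2381) = -2085*11239/5 = -4686663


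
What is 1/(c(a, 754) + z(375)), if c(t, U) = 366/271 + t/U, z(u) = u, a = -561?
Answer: 204334/76749183 ≈ 0.0026624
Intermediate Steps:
c(t, U) = 366/271 + t/U (c(t, U) = 366*(1/271) + t/U = 366/271 + t/U)
1/(c(a, 754) + z(375)) = 1/((366/271 - 561/754) + 375) = 1/(123933/204334 + 375) = 1/(76749183/204334) = 204334/76749183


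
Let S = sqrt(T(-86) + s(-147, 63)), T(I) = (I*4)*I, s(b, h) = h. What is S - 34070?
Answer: -34070 + sqrt(29647) ≈ -33898.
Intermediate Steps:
T(I) = 4*I**2 (T(I) = (4*I)*I = 4*I**2)
S = sqrt(29647) (S = sqrt(4*(-86)**2 + 63) = sqrt(4*7396 + 63) = sqrt(29584 + 63) = sqrt(29647) ≈ 172.18)
S - 34070 = sqrt(29647) - 34070 = -34070 + sqrt(29647)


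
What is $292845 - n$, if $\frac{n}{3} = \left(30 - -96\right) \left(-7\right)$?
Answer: $295491$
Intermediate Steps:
$n = -2646$ ($n = 3 \left(30 - -96\right) \left(-7\right) = 3 \left(30 + 96\right) \left(-7\right) = 3 \cdot 126 \left(-7\right) = 3 \left(-882\right) = -2646$)
$292845 - n = 292845 - -2646 = 292845 + 2646 = 295491$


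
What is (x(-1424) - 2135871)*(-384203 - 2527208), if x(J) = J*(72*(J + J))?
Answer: -843912868354803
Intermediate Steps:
x(J) = 144*J² (x(J) = J*(72*(2*J)) = J*(144*J) = 144*J²)
(x(-1424) - 2135871)*(-384203 - 2527208) = (144*(-1424)² - 2135871)*(-384203 - 2527208) = (144*2027776 - 2135871)*(-2911411) = (291999744 - 2135871)*(-2911411) = 289863873*(-2911411) = -843912868354803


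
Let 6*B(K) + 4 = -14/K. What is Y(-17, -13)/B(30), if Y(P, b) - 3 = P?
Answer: 1260/67 ≈ 18.806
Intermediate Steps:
Y(P, b) = 3 + P
B(K) = -⅔ - 7/(3*K) (B(K) = -⅔ + (-14/K)/6 = -⅔ - 7/(3*K))
Y(-17, -13)/B(30) = (3 - 17)/(((⅓)*(-7 - 2*30)/30)) = -14*90/(-7 - 60) = -14/((⅓)*(1/30)*(-67)) = -14/(-67/90) = -14*(-90/67) = 1260/67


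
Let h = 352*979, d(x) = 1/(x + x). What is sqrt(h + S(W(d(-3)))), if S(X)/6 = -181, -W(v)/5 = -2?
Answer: sqrt(343522) ≈ 586.11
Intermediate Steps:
d(x) = 1/(2*x)
W(v) = 10 (W(v) = -5*(-2) = 10)
S(X) = -1086 (S(X) = 6*(-181) = -1086)
h = 344608
sqrt(h + S(W(d(-3)))) = sqrt(344608 - 1086) = sqrt(343522)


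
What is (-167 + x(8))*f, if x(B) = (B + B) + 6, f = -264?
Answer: 38280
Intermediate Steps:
x(B) = 6 + 2*B (x(B) = 2*B + 6 = 6 + 2*B)
(-167 + x(8))*f = (-167 + (6 + 2*8))*(-264) = (-167 + (6 + 16))*(-264) = (-167 + 22)*(-264) = -145*(-264) = 38280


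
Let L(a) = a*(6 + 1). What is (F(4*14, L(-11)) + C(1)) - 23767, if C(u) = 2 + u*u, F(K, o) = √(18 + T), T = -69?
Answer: -23764 + I*√51 ≈ -23764.0 + 7.1414*I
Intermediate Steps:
L(a) = 7*a (L(a) = a*7 = 7*a)
F(K, o) = I*√51 (F(K, o) = √(18 - 69) = √(-51) = I*√51)
C(u) = 2 + u²
(F(4*14, L(-11)) + C(1)) - 23767 = (I*√51 + (2 + 1²)) - 23767 = (I*√51 + (2 + 1)) - 23767 = (I*√51 + 3) - 23767 = (3 + I*√51) - 23767 = -23764 + I*√51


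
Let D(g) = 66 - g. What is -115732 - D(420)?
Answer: -115378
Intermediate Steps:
-115732 - D(420) = -115732 - (66 - 1*420) = -115732 - (66 - 420) = -115732 - 1*(-354) = -115732 + 354 = -115378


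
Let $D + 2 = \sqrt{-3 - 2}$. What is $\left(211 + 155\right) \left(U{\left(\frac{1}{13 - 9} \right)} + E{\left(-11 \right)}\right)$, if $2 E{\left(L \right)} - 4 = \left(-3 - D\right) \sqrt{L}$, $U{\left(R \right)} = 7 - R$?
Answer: $\frac{6405}{2} + 183 \sqrt{55} - 183 i \sqrt{11} \approx 4559.7 - 606.94 i$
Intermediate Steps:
$D = -2 + i \sqrt{5}$ ($D = -2 + \sqrt{-3 - 2} = -2 + \sqrt{-5} = -2 + i \sqrt{5} \approx -2.0 + 2.2361 i$)
$E{\left(L \right)} = 2 + \frac{\sqrt{L} \left(-1 - i \sqrt{5}\right)}{2}$ ($E{\left(L \right)} = 2 + \frac{\left(-3 - \left(-2 + i \sqrt{5}\right)\right) \sqrt{L}}{2} = 2 + \frac{\left(-3 + \left(2 - i \sqrt{5}\right)\right) \sqrt{L}}{2} = 2 + \frac{\left(-1 - i \sqrt{5}\right) \sqrt{L}}{2} = 2 + \frac{\sqrt{L} \left(-1 - i \sqrt{5}\right)}{2}$)
$\left(211 + 155\right) \left(U{\left(\frac{1}{13 - 9} \right)} + E{\left(-11 \right)}\right) = \left(211 + 155\right) \left(\left(7 - \frac{1}{13 - 9}\right) - \left(-2 + \frac{i \sqrt{11}}{2} + \frac{i \sqrt{5} \sqrt{-11}}{2}\right)\right) = 366 \left(\left(7 - \frac{1}{4}\right) - \left(-2 + \frac{i \sqrt{11}}{2} + \frac{i \sqrt{5} i \sqrt{11}}{2}\right)\right) = 366 \left(\left(7 - \frac{1}{4}\right) + \left(2 - \frac{i \sqrt{11}}{2} + \frac{\sqrt{55}}{2}\right)\right) = 366 \left(\left(7 - \frac{1}{4}\right) + \left(2 + \frac{\sqrt{55}}{2} - \frac{i \sqrt{11}}{2}\right)\right) = 366 \left(\frac{27}{4} + \left(2 + \frac{\sqrt{55}}{2} - \frac{i \sqrt{11}}{2}\right)\right) = 366 \left(\frac{35}{4} + \frac{\sqrt{55}}{2} - \frac{i \sqrt{11}}{2}\right) = \frac{6405}{2} + 183 \sqrt{55} - 183 i \sqrt{11}$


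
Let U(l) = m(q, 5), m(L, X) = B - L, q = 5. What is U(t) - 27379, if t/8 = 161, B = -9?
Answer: -27393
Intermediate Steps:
m(L, X) = -9 - L
t = 1288 (t = 8*161 = 1288)
U(l) = -14 (U(l) = -9 - 1*5 = -9 - 5 = -14)
U(t) - 27379 = -14 - 27379 = -27393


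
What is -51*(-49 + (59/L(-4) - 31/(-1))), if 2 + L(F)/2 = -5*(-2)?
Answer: 11679/16 ≈ 729.94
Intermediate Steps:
L(F) = 16 (L(F) = -4 + 2*(-5*(-2)) = -4 + 2*10 = -4 + 20 = 16)
-51*(-49 + (59/L(-4) - 31/(-1))) = -51*(-49 + (59/16 - 31/(-1))) = -51*(-49 + (59*(1/16) - 31*(-1))) = -51*(-49 + (59/16 + 31)) = -51*(-49 + 555/16) = -51*(-229/16) = 11679/16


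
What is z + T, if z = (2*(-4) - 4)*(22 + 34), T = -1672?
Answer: -2344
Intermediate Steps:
z = -672 (z = (-8 - 4)*56 = -12*56 = -672)
z + T = -672 - 1672 = -2344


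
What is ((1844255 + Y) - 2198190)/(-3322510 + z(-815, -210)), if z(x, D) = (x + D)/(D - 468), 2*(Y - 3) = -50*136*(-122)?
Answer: -41268504/2252660755 ≈ -0.018320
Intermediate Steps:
Y = 414803 (Y = 3 + (-50*136*(-122))/2 = 3 + (-6800*(-122))/2 = 3 + (½)*829600 = 3 + 414800 = 414803)
z(x, D) = (D + x)/(-468 + D)
((1844255 + Y) - 2198190)/(-3322510 + z(-815, -210)) = ((1844255 + 414803) - 2198190)/(-3322510 + (-210 - 815)/(-468 - 210)) = (2259058 - 2198190)/(-3322510 - 1025/(-678)) = 60868/(-3322510 - 1/678*(-1025)) = 60868/(-3322510 + 1025/678) = 60868/(-2252660755/678) = 60868*(-678/2252660755) = -41268504/2252660755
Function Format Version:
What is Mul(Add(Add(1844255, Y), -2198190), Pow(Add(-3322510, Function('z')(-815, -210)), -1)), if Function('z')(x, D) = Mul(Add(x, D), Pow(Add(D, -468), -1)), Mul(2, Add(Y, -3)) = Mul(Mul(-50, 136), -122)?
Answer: Rational(-41268504, 2252660755) ≈ -0.018320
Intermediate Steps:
Y = 414803 (Y = Add(3, Mul(Rational(1, 2), Mul(Mul(-50, 136), -122))) = Add(3, Mul(Rational(1, 2), Mul(-6800, -122))) = Add(3, Mul(Rational(1, 2), 829600)) = Add(3, 414800) = 414803)
Function('z')(x, D) = Mul(Pow(Add(-468, D), -1), Add(D, x)) (Function('z')(x, D) = Mul(Add(D, x), Pow(Add(-468, D), -1)) = Mul(Pow(Add(-468, D), -1), Add(D, x)))
Mul(Add(Add(1844255, Y), -2198190), Pow(Add(-3322510, Function('z')(-815, -210)), -1)) = Mul(Add(Add(1844255, 414803), -2198190), Pow(Add(-3322510, Mul(Pow(Add(-468, -210), -1), Add(-210, -815))), -1)) = Mul(Add(2259058, -2198190), Pow(Add(-3322510, Mul(Pow(-678, -1), -1025)), -1)) = Mul(60868, Pow(Add(-3322510, Mul(Rational(-1, 678), -1025)), -1)) = Mul(60868, Pow(Add(-3322510, Rational(1025, 678)), -1)) = Mul(60868, Pow(Rational(-2252660755, 678), -1)) = Mul(60868, Rational(-678, 2252660755)) = Rational(-41268504, 2252660755)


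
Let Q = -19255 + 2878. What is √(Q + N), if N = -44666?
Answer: I*√61043 ≈ 247.07*I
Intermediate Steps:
Q = -16377
√(Q + N) = √(-16377 - 44666) = √(-61043) = I*√61043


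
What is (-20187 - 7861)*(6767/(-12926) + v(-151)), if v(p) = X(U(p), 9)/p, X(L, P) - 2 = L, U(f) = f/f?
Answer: 14873784280/975913 ≈ 15241.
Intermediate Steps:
U(f) = 1
X(L, P) = 2 + L
v(p) = 3/p (v(p) = (2 + 1)/p = 3/p)
(-20187 - 7861)*(6767/(-12926) + v(-151)) = (-20187 - 7861)*(6767/(-12926) + 3/(-151)) = -28048*(6767*(-1/12926) + 3*(-1/151)) = -28048*(-6767/12926 - 3/151) = -28048*(-1060595/1951826) = 14873784280/975913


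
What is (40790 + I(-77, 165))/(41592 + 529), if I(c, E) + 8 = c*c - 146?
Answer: 46565/42121 ≈ 1.1055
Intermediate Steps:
I(c, E) = -154 + c² (I(c, E) = -8 + (c*c - 146) = -8 + (c² - 146) = -8 + (-146 + c²) = -154 + c²)
(40790 + I(-77, 165))/(41592 + 529) = (40790 + (-154 + (-77)²))/(41592 + 529) = (40790 + (-154 + 5929))/42121 = (40790 + 5775)*(1/42121) = 46565*(1/42121) = 46565/42121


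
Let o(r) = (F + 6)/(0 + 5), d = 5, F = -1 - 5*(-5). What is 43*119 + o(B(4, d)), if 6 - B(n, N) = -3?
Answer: 5123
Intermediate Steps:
F = 24 (F = -1 - 1*(-25) = -1 + 25 = 24)
B(n, N) = 9 (B(n, N) = 6 - 1*(-3) = 6 + 3 = 9)
o(r) = 6 (o(r) = (24 + 6)/(0 + 5) = 30/5 = 30*(⅕) = 6)
43*119 + o(B(4, d)) = 43*119 + 6 = 5117 + 6 = 5123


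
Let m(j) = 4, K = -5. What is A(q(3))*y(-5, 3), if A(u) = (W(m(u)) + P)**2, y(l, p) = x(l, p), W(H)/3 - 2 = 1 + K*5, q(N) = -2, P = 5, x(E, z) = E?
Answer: -18605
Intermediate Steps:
W(H) = -66 (W(H) = 6 + 3*(1 - 5*5) = 6 + 3*(1 - 25) = 6 + 3*(-24) = 6 - 72 = -66)
y(l, p) = l
A(u) = 3721 (A(u) = (-66 + 5)**2 = (-61)**2 = 3721)
A(q(3))*y(-5, 3) = 3721*(-5) = -18605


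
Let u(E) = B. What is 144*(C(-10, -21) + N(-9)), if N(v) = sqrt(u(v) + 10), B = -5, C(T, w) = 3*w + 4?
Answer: -8496 + 144*sqrt(5) ≈ -8174.0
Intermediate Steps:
C(T, w) = 4 + 3*w
u(E) = -5
N(v) = sqrt(5) (N(v) = sqrt(-5 + 10) = sqrt(5))
144*(C(-10, -21) + N(-9)) = 144*((4 + 3*(-21)) + sqrt(5)) = 144*((4 - 63) + sqrt(5)) = 144*(-59 + sqrt(5)) = -8496 + 144*sqrt(5)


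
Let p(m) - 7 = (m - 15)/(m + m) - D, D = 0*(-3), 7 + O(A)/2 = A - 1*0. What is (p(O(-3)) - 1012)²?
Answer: 64529089/64 ≈ 1.0083e+6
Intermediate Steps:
O(A) = -14 + 2*A (O(A) = -14 + 2*(A - 1*0) = -14 + 2*(A + 0) = -14 + 2*A)
D = 0
p(m) = 7 + (-15 + m)/(2*m) (p(m) = 7 + ((m - 15)/(m + m) - 1*0) = 7 + ((-15 + m)/((2*m)) + 0) = 7 + ((-15 + m)*(1/(2*m)) + 0) = 7 + ((-15 + m)/(2*m) + 0) = 7 + (-15 + m)/(2*m))
(p(O(-3)) - 1012)² = (15*(-1 + (-14 + 2*(-3)))/(2*(-14 + 2*(-3))) - 1012)² = (15*(-1 + (-14 - 6))/(2*(-14 - 6)) - 1012)² = ((15/2)*(-1 - 20)/(-20) - 1012)² = ((15/2)*(-1/20)*(-21) - 1012)² = (63/8 - 1012)² = (-8033/8)² = 64529089/64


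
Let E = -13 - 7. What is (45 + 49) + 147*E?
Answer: -2846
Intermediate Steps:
E = -20
(45 + 49) + 147*E = (45 + 49) + 147*(-20) = 94 - 2940 = -2846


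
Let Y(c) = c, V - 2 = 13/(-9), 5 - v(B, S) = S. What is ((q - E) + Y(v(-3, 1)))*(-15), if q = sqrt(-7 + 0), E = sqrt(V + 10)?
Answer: -60 + 5*sqrt(95) - 15*I*sqrt(7) ≈ -11.266 - 39.686*I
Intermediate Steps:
v(B, S) = 5 - S
V = 5/9 (V = 2 + 13/(-9) = 2 + 13*(-1/9) = 2 - 13/9 = 5/9 ≈ 0.55556)
E = sqrt(95)/3 (E = sqrt(5/9 + 10) = sqrt(95/9) = sqrt(95)/3 ≈ 3.2489)
q = I*sqrt(7) (q = sqrt(-7) = I*sqrt(7) ≈ 2.6458*I)
((q - E) + Y(v(-3, 1)))*(-15) = ((I*sqrt(7) - sqrt(95)/3) + (5 - 1*1))*(-15) = ((I*sqrt(7) - sqrt(95)/3) + (5 - 1))*(-15) = ((-sqrt(95)/3 + I*sqrt(7)) + 4)*(-15) = (4 - sqrt(95)/3 + I*sqrt(7))*(-15) = -60 + 5*sqrt(95) - 15*I*sqrt(7)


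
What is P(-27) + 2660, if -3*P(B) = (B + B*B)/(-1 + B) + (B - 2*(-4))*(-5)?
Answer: 110741/42 ≈ 2636.7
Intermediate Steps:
P(B) = 40/3 + 5*B/3 - (B + B²)/(3*(-1 + B)) (P(B) = -((B + B*B)/(-1 + B) + (B - 2*(-4))*(-5))/3 = -((B + B²)/(-1 + B) + (B + 8)*(-5))/3 = -((B + B²)/(-1 + B) + (8 + B)*(-5))/3 = -((B + B²)/(-1 + B) + (-40 - 5*B))/3 = -(-40 - 5*B + (B + B²)/(-1 + B))/3 = 40/3 + 5*B/3 - (B + B²)/(3*(-1 + B)))
P(-27) + 2660 = 2*(-20 + 2*(-27)² + 17*(-27))/(3*(-1 - 27)) + 2660 = (⅔)*(-20 + 2*729 - 459)/(-28) + 2660 = (⅔)*(-1/28)*(-20 + 1458 - 459) + 2660 = (⅔)*(-1/28)*979 + 2660 = -979/42 + 2660 = 110741/42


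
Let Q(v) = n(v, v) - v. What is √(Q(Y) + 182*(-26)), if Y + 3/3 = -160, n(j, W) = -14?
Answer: I*√4585 ≈ 67.713*I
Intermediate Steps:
Y = -161 (Y = -1 - 160 = -161)
Q(v) = -14 - v
√(Q(Y) + 182*(-26)) = √((-14 - 1*(-161)) + 182*(-26)) = √((-14 + 161) - 4732) = √(147 - 4732) = √(-4585) = I*√4585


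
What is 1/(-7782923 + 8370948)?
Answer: 1/588025 ≈ 1.7006e-6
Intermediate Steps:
1/(-7782923 + 8370948) = 1/588025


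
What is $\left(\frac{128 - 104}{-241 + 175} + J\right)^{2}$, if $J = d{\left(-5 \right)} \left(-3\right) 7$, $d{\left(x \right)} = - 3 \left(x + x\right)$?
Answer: $\frac{48080356}{121} \approx 3.9736 \cdot 10^{5}$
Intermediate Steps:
$d{\left(x \right)} = - 6 x$ ($d{\left(x \right)} = - 3 \cdot 2 x = - 6 x$)
$J = -630$ ($J = \left(-6\right) \left(-5\right) \left(-3\right) 7 = 30 \left(-3\right) 7 = \left(-90\right) 7 = -630$)
$\left(\frac{128 - 104}{-241 + 175} + J\right)^{2} = \left(\frac{128 - 104}{-241 + 175} - 630\right)^{2} = \left(\frac{24}{-66} - 630\right)^{2} = \left(24 \left(- \frac{1}{66}\right) - 630\right)^{2} = \left(- \frac{4}{11} - 630\right)^{2} = \left(- \frac{6934}{11}\right)^{2} = \frac{48080356}{121}$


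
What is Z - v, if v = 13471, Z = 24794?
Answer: 11323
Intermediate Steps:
Z - v = 24794 - 1*13471 = 24794 - 13471 = 11323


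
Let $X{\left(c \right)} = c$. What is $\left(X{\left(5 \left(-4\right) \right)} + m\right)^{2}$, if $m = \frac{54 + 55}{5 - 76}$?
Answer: $\frac{2337841}{5041} \approx 463.77$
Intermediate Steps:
$m = - \frac{109}{71}$ ($m = \frac{109}{-71} = 109 \left(- \frac{1}{71}\right) = - \frac{109}{71} \approx -1.5352$)
$\left(X{\left(5 \left(-4\right) \right)} + m\right)^{2} = \left(5 \left(-4\right) - \frac{109}{71}\right)^{2} = \left(-20 - \frac{109}{71}\right)^{2} = \left(- \frac{1529}{71}\right)^{2} = \frac{2337841}{5041}$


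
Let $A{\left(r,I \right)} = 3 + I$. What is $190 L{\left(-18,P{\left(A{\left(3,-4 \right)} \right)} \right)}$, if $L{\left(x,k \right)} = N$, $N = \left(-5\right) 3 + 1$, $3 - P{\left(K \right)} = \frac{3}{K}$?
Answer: $-2660$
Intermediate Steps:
$P{\left(K \right)} = 3 - \frac{3}{K}$
$N = -14$ ($N = -15 + 1 = -14$)
$L{\left(x,k \right)} = -14$
$190 L{\left(-18,P{\left(A{\left(3,-4 \right)} \right)} \right)} = 190 \left(-14\right) = -2660$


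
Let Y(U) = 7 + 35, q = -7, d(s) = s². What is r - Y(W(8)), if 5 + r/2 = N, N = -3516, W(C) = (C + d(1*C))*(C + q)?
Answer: -7084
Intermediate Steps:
W(C) = (-7 + C)*(C + C²) (W(C) = (C + (1*C)²)*(C - 7) = (C + C²)*(-7 + C) = (-7 + C)*(C + C²))
Y(U) = 42
r = -7042 (r = -10 + 2*(-3516) = -10 - 7032 = -7042)
r - Y(W(8)) = -7042 - 1*42 = -7042 - 42 = -7084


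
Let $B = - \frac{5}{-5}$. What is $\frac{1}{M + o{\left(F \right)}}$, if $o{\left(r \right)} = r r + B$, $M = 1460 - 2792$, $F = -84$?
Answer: $\frac{1}{5725} \approx 0.00017467$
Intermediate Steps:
$M = -1332$
$B = 1$ ($B = \left(-5\right) \left(- \frac{1}{5}\right) = 1$)
$o{\left(r \right)} = 1 + r^{2}$ ($o{\left(r \right)} = r r + 1 = r^{2} + 1 = 1 + r^{2}$)
$\frac{1}{M + o{\left(F \right)}} = \frac{1}{-1332 + \left(1 + \left(-84\right)^{2}\right)} = \frac{1}{-1332 + \left(1 + 7056\right)} = \frac{1}{-1332 + 7057} = \frac{1}{5725}$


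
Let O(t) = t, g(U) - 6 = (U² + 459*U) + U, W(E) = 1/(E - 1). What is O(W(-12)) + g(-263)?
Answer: -673466/13 ≈ -51805.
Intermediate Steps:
W(E) = 1/(-1 + E)
g(U) = 6 + U² + 460*U (g(U) = 6 + ((U² + 459*U) + U) = 6 + (U² + 460*U) = 6 + U² + 460*U)
O(W(-12)) + g(-263) = 1/(-1 - 12) + (6 + (-263)² + 460*(-263)) = 1/(-13) + (6 + 69169 - 120980) = -1/13 - 51805 = -673466/13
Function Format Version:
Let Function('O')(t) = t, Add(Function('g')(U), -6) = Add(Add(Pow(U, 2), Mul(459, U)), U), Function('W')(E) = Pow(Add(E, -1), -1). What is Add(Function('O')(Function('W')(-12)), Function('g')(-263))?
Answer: Rational(-673466, 13) ≈ -51805.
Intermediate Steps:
Function('W')(E) = Pow(Add(-1, E), -1)
Function('g')(U) = Add(6, Pow(U, 2), Mul(460, U)) (Function('g')(U) = Add(6, Add(Add(Pow(U, 2), Mul(459, U)), U)) = Add(6, Add(Pow(U, 2), Mul(460, U))) = Add(6, Pow(U, 2), Mul(460, U)))
Add(Function('O')(Function('W')(-12)), Function('g')(-263)) = Add(Pow(Add(-1, -12), -1), Add(6, Pow(-263, 2), Mul(460, -263))) = Add(Pow(-13, -1), Add(6, 69169, -120980)) = Add(Rational(-1, 13), -51805) = Rational(-673466, 13)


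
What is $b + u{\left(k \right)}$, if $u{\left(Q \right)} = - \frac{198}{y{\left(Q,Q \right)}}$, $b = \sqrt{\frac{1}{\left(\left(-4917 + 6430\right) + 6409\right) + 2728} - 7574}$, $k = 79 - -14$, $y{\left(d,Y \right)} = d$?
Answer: $- \frac{66}{31} + \frac{i \sqrt{34362480174}}{2130} \approx -2.129 + 87.029 i$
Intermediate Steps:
$k = 93$ ($k = 79 + 14 = 93$)
$b = \frac{i \sqrt{34362480174}}{2130}$ ($b = \sqrt{\frac{1}{\left(1513 + 6409\right) + 2728} - 7574} = \sqrt{\frac{1}{7922 + 2728} - 7574} = \sqrt{\frac{1}{10650} - 7574} = \sqrt{- \frac{80663099}{10650}} = \frac{i \sqrt{34362480174}}{2130} \approx 87.029 i$)
$u{\left(Q \right)} = - \frac{198}{Q}$
$b + u{\left(k \right)} = \frac{i \sqrt{34362480174}}{2130} - \frac{198}{93} = \frac{i \sqrt{34362480174}}{2130} - \frac{66}{31} = - \frac{66}{31} + \frac{i \sqrt{34362480174}}{2130}$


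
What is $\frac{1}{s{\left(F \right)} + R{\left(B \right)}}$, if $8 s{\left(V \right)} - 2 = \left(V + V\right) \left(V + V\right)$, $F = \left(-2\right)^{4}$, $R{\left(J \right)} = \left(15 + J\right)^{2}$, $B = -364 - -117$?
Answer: $\frac{4}{215809} \approx 1.8535 \cdot 10^{-5}$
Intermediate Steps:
$B = -247$ ($B = -364 + 117 = -247$)
$F = 16$
$s{\left(V \right)} = \frac{1}{4} + \frac{V^{2}}{2}$ ($s{\left(V \right)} = \frac{1}{4} + \frac{\left(V + V\right) \left(V + V\right)}{8} = \frac{1}{4} + \frac{2 V 2 V}{8} = \frac{1}{4} + \frac{4 V^{2}}{8} = \frac{1}{4} + \frac{V^{2}}{2}$)
$\frac{1}{s{\left(F \right)} + R{\left(B \right)}} = \frac{1}{\left(\frac{1}{4} + \frac{16^{2}}{2}\right) + \left(15 - 247\right)^{2}} = \frac{1}{\left(\frac{1}{4} + \frac{1}{2} \cdot 256\right) + \left(-232\right)^{2}} = \frac{1}{\left(\frac{1}{4} + 128\right) + 53824} = \frac{1}{\frac{513}{4} + 53824} = \frac{1}{\frac{215809}{4}} = \frac{4}{215809}$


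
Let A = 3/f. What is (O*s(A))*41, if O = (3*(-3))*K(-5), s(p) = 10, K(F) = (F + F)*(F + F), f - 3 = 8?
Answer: -369000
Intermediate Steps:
f = 11 (f = 3 + 8 = 11)
A = 3/11 ≈ 0.27273
K(F) = 4*F² (K(F) = (2*F)*(2*F) = 4*F²)
O = -900 (O = (3*(-3))*(4*(-5)²) = -36*25 = -9*100 = -900)
(O*s(A))*41 = -900*10*41 = -9000*41 = -369000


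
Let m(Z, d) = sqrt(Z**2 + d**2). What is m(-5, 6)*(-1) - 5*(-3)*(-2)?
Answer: -30 - sqrt(61) ≈ -37.810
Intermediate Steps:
m(-5, 6)*(-1) - 5*(-3)*(-2) = sqrt((-5)**2 + 6**2)*(-1) - 5*(-3)*(-2) = sqrt(25 + 36)*(-1) + 15*(-2) = sqrt(61)*(-1) - 30 = -sqrt(61) - 30 = -30 - sqrt(61)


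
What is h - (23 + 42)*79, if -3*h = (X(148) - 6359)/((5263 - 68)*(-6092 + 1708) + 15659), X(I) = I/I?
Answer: -350605805863/68277663 ≈ -5135.0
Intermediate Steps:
X(I) = 1
h = -6358/68277663 (h = -(1 - 6359)/(3*((5263 - 68)*(-6092 + 1708) + 15659)) = -(-6358)/(3*(5195*(-4384) + 15659)) = -(-6358)/(3*(-22774880 + 15659)) = -(-6358)/(3*(-22759221)) = -(-6358)*(-1)/(3*22759221) = -⅓*6358/22759221 = -6358/68277663 ≈ -9.3120e-5)
h - (23 + 42)*79 = -6358/68277663 - (23 + 42)*79 = -6358/68277663 - 65*79 = -6358/68277663 - 1*5135 = -6358/68277663 - 5135 = -350605805863/68277663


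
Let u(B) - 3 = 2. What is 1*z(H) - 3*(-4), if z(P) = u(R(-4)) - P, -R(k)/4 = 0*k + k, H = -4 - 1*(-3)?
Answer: 18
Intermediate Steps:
H = -1 (H = -4 + 3 = -1)
R(k) = -4*k (R(k) = -4*(0*k + k) = -4*(0 + k) = -4*k)
u(B) = 5 (u(B) = 3 + 2 = 5)
z(P) = 5 - P
1*z(H) - 3*(-4) = 1*(5 - 1*(-1)) - 3*(-4) = 1*(5 + 1) + 12 = 1*6 + 12 = 6 + 12 = 18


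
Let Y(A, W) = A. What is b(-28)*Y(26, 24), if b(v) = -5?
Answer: -130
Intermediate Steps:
b(-28)*Y(26, 24) = -5*26 = -130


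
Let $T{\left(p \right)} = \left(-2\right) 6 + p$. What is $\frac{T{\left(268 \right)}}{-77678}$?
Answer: $- \frac{128}{38839} \approx -0.0032957$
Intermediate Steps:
$T{\left(p \right)} = -12 + p$
$\frac{T{\left(268 \right)}}{-77678} = \frac{-12 + 268}{-77678} = 256 \left(- \frac{1}{77678}\right) = - \frac{128}{38839}$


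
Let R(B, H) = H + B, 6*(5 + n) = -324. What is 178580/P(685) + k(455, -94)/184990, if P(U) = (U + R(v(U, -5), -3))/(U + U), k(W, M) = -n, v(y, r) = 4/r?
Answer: 8703587402729/24233690 ≈ 3.5915e+5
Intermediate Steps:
n = -59 (n = -5 + (⅙)*(-324) = -5 - 54 = -59)
k(W, M) = 59 (k(W, M) = -1*(-59) = 59)
R(B, H) = B + H
P(U) = (-19/5 + U)/(2*U) (P(U) = (U + (4/(-5) - 3))/(U + U) = (U + (4*(-⅕) - 3))/((2*U)) = (U + (-⅘ - 3))*(1/(2*U)) = (U - 19/5)*(1/(2*U)) = (-19/5 + U)*(1/(2*U)) = (-19/5 + U)/(2*U))
178580/P(685) + k(455, -94)/184990 = 178580/(((⅒)*(-19 + 5*685)/685)) + 59/184990 = 178580/(((⅒)*(1/685)*(-19 + 3425))) + 59*(1/184990) = 178580/(((⅒)*(1/685)*3406)) + 59/184990 = 178580/(1703/3425) + 59/184990 = 178580*(3425/1703) + 59/184990 = 611636500/1703 + 59/184990 = 8703587402729/24233690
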